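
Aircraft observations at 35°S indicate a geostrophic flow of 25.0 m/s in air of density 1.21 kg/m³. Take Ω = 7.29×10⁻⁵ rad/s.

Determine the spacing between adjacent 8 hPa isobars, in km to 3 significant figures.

Coriolis parameter at 35°S:
f = 2Ω sin φ = 2 × 7.29×10⁻⁵ × sin 35° = 8.36×10⁻⁵ s⁻¹
Geostrophic balance rearranged: |∂P/∂n| = f ρ V_g
|∂P/∂n| = 8.36×10⁻⁵ × 1.21 × 25.0 = 2.53×10⁻³ Pa/m
Isobar spacing: Δn = ΔP/|∂P/∂n| = 800 Pa / 2.53×10⁻³ Pa/m = 316239 m ≈ 316 km

316 km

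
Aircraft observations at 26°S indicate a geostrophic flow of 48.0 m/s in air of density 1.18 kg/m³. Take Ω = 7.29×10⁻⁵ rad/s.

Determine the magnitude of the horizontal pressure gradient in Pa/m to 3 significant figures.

Coriolis parameter at 26°S:
f = 2Ω sin φ = 2 × 7.29×10⁻⁵ × sin 26° = 6.39×10⁻⁵ s⁻¹
Geostrophic balance rearranged: |∂P/∂n| = f ρ V_g
|∂P/∂n| = 6.39×10⁻⁵ × 1.18 × 48.0 = 3.62×10⁻³ Pa/m

3.62×10⁻³ Pa/m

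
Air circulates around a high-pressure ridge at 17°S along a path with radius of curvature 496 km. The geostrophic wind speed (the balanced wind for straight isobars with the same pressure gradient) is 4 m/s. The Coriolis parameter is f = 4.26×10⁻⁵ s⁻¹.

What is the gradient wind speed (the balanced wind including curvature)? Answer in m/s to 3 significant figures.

Around a high, pressure-gradient force acts outward with centrifugal, so Coriolis balances both:
fV = (1/ρ)|∂P/∂n| + V²/R  →  V² − fR·V + fR·V_g = 0
With fR = 4.26×10⁻⁵ × 496×10³ m = 21.1 m/s:
V = [fR − √((fR)² − 4 fR V_g)]/2 = [21.1 − √(21.1² − 4×21.1×4)]/2 = 5.36 m/s
Supergeostrophic (V > V_g = 4 m/s), as expected around a high.

5.36 m/s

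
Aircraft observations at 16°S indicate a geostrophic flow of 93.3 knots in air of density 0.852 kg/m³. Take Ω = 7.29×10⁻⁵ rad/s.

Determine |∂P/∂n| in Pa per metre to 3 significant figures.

1.64×10⁻³ Pa/m

Coriolis parameter at 16°S:
f = 2Ω sin φ = 2 × 7.29×10⁻⁵ × sin 16° = 4.02×10⁻⁵ s⁻¹
Wind speed in SI: 93.3 knots = 48.0 m/s
Geostrophic balance rearranged: |∂P/∂n| = f ρ V_g
|∂P/∂n| = 4.02×10⁻⁵ × 0.852 × 48.0 = 1.64×10⁻³ Pa/m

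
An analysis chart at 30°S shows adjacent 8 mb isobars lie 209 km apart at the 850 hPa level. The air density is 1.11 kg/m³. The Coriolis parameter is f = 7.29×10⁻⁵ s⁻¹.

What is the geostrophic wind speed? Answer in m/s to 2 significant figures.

Pressure gradient: |∂P/∂n| = 800 Pa / 209000 m = 3.83×10⁻³ Pa/m
Geostrophic balance (pressure-gradient force = Coriolis force):
V_g = (1/(fρ)) |∂P/∂n| = 3.83×10⁻³ / (7.29×10⁻⁵ × 1.11) = 47.3 m/s

47 m/s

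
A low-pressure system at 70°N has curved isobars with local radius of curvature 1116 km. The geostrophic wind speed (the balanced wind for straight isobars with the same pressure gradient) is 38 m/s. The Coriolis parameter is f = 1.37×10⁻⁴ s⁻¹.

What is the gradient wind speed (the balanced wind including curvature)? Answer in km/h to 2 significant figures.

110 km/h

Around a low, centrifugal force acts outward with Coriolis, so pressure-gradient force balances both:
(1/ρ)|∂P/∂n| = fV + V²/R  →  V² + fR·V − fR·V_g = 0
With fR = 1.37×10⁻⁴ × 1116×10³ m = 153 m/s:
V = [−fR + √((fR)² + 4 fR V_g)]/2 = [−153 + √(153² + 4×153×38)]/2 = 31.5 m/s
Subgeostrophic (V < V_g = 38 m/s), as expected around a low.
Converting: 31.5 m/s × 3.6 = 110 km/h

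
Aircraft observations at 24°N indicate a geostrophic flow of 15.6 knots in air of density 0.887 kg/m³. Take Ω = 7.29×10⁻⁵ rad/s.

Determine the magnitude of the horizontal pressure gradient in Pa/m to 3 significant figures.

4.22×10⁻⁴ Pa/m

Coriolis parameter at 24°N:
f = 2Ω sin φ = 2 × 7.29×10⁻⁵ × sin 24° = 5.93×10⁻⁵ s⁻¹
Wind speed in SI: 15.6 knots = 8.03 m/s
Geostrophic balance rearranged: |∂P/∂n| = f ρ V_g
|∂P/∂n| = 5.93×10⁻⁵ × 0.887 × 8.03 = 4.22×10⁻⁴ Pa/m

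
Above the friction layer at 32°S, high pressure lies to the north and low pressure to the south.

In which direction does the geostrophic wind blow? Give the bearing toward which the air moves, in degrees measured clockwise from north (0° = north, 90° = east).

090°

The pressure-gradient force points toward the south (bearing 180°).
Geostrophic balance: in the Southern Hemisphere the Coriolis force deflects motion to the left, so the geostrophic wind blows 90° to the left of the pressure-gradient force (low pressure on the right).
Rotating 180° by 90° counterclockwise gives 090° — the wind blows toward the east.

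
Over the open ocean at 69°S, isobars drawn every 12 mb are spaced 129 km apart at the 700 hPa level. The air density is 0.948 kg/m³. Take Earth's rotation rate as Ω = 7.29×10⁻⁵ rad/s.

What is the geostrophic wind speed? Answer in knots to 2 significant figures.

Coriolis parameter at 69°S:
f = 2Ω sin φ = 2 × 7.29×10⁻⁵ × sin 69° = 1.36×10⁻⁴ s⁻¹
Pressure gradient: |∂P/∂n| = 1200 Pa / 129000 m = 9.30×10⁻³ Pa/m
Geostrophic balance (pressure-gradient force = Coriolis force):
V_g = (1/(fρ)) |∂P/∂n| = 9.30×10⁻³ / (1.36×10⁻⁴ × 0.948) = 72.1 m/s
Converting: 72.1 m/s × 1.944 = 140 knots

140 knots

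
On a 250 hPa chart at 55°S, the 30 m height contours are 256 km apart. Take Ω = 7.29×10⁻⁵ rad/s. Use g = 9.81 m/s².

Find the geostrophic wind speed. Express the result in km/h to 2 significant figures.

Coriolis parameter at 55°S:
f = 2Ω sin φ = 2 × 7.29×10⁻⁵ × sin 55° = 1.19×10⁻⁴ s⁻¹
Height gradient: |∂Z/∂n| = 30 m / 256000 m = 1.17×10⁻⁴
On a pressure surface, geostrophic balance gives V_g = (g/f)|∂Z/∂n|:
V_g = 9.81 × 1.17×10⁻⁴ / 1.19×10⁻⁴ = 9.63 m/s
Converting: 9.63 m/s × 3.6 = 35 km/h

35 km/h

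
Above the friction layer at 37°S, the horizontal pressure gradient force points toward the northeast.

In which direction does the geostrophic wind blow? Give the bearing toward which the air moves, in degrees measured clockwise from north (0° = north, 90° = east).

The pressure-gradient force points toward the northeast (bearing 045°).
Geostrophic balance: in the Southern Hemisphere the Coriolis force deflects motion to the left, so the geostrophic wind blows 90° to the left of the pressure-gradient force (low pressure on the right).
Rotating 045° by 90° counterclockwise gives 315° — the wind blows toward the northwest.

315°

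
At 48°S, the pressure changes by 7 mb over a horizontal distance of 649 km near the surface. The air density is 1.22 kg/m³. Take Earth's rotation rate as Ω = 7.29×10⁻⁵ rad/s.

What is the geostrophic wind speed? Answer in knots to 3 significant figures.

15.9 knots

Coriolis parameter at 48°S:
f = 2Ω sin φ = 2 × 7.29×10⁻⁵ × sin 48° = 1.08×10⁻⁴ s⁻¹
Pressure gradient: |∂P/∂n| = 700 Pa / 649000 m = 1.08×10⁻³ Pa/m
Geostrophic balance (pressure-gradient force = Coriolis force):
V_g = (1/(fρ)) |∂P/∂n| = 1.08×10⁻³ / (1.08×10⁻⁴ × 1.22) = 8.16 m/s
Converting: 8.16 m/s × 1.944 = 15.9 knots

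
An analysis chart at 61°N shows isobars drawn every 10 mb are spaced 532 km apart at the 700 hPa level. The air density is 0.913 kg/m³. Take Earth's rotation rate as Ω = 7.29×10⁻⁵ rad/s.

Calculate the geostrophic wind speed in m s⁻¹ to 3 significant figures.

16.1 m s⁻¹

Coriolis parameter at 61°N:
f = 2Ω sin φ = 2 × 7.29×10⁻⁵ × sin 61° = 1.28×10⁻⁴ s⁻¹
Pressure gradient: |∂P/∂n| = 1000 Pa / 532000 m = 1.88×10⁻³ Pa/m
Geostrophic balance (pressure-gradient force = Coriolis force):
V_g = (1/(fρ)) |∂P/∂n| = 1.88×10⁻³ / (1.28×10⁻⁴ × 0.913) = 16.1 m/s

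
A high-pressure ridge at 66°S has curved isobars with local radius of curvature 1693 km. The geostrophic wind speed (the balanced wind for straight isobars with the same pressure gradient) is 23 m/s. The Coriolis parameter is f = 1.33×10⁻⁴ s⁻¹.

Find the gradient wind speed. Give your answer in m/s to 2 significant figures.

26 m/s

Around a high, pressure-gradient force acts outward with centrifugal, so Coriolis balances both:
fV = (1/ρ)|∂P/∂n| + V²/R  →  V² − fR·V + fR·V_g = 0
With fR = 1.33×10⁻⁴ × 1693×10³ m = 225 m/s:
V = [fR − √((fR)² − 4 fR V_g)]/2 = [225 − √(225² − 4×225×23)]/2 = 26 m/s
Supergeostrophic (V > V_g = 23 m/s), as expected around a high.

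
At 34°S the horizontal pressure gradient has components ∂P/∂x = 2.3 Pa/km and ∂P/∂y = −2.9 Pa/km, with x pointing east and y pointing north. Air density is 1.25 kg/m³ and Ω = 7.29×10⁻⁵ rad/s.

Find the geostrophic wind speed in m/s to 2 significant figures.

36 m/s

Coriolis parameter at 34°S:
f = 2Ω sin φ = 2 × 7.29×10⁻⁵ × sin 34° = 8.15×10⁻⁵ s⁻¹
In the Southern Hemisphere f is negative: f = −8.15×10⁻⁵ s⁻¹.
Component geostrophic relations (x east, y north):
u_g = −(1/(fρ)) ∂P/∂y,  v_g = (1/(fρ)) ∂P/∂x
u_g = −(−2.9×10⁻³)/(−8.15×10⁻⁵ × 1.25) = −28.5 m/s;  v_g = (2.3×10⁻³)/(−8.15×10⁻⁵ × 1.25) = −22.6 m/s
|V_g| = √(u_g² + v_g²) = 36.3 m/s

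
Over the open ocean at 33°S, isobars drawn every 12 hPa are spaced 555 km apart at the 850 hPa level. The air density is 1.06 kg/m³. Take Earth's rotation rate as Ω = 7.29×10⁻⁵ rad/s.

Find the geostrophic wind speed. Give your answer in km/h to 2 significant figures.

92 km/h

Coriolis parameter at 33°S:
f = 2Ω sin φ = 2 × 7.29×10⁻⁵ × sin 33° = 7.94×10⁻⁵ s⁻¹
Pressure gradient: |∂P/∂n| = 1200 Pa / 555000 m = 2.16×10⁻³ Pa/m
Geostrophic balance (pressure-gradient force = Coriolis force):
V_g = (1/(fρ)) |∂P/∂n| = 2.16×10⁻³ / (7.94×10⁻⁵ × 1.06) = 25.7 m/s
Converting: 25.7 m/s × 3.6 = 92 km/h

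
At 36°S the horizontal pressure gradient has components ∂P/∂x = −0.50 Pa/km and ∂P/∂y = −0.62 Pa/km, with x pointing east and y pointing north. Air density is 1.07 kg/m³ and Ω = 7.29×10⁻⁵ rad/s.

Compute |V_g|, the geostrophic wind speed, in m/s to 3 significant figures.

Coriolis parameter at 36°S:
f = 2Ω sin φ = 2 × 7.29×10⁻⁵ × sin 36° = 8.57×10⁻⁵ s⁻¹
In the Southern Hemisphere f is negative: f = −8.57×10⁻⁵ s⁻¹.
Component geostrophic relations (x east, y north):
u_g = −(1/(fρ)) ∂P/∂y,  v_g = (1/(fρ)) ∂P/∂x
u_g = −(−0.62×10⁻³)/(−8.57×10⁻⁵ × 1.07) = −6.76 m/s;  v_g = (−0.50×10⁻³)/(−8.57×10⁻⁵ × 1.07) = 5.45 m/s
|V_g| = √(u_g² + v_g²) = 8.69 m/s

8.69 m/s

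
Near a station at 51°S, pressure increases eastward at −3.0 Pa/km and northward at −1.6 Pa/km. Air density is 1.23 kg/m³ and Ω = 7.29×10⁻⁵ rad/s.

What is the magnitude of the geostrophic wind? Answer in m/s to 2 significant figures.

Coriolis parameter at 51°S:
f = 2Ω sin φ = 2 × 7.29×10⁻⁵ × sin 51° = 1.13×10⁻⁴ s⁻¹
In the Southern Hemisphere f is negative: f = −1.13×10⁻⁴ s⁻¹.
Component geostrophic relations (x east, y north):
u_g = −(1/(fρ)) ∂P/∂y,  v_g = (1/(fρ)) ∂P/∂x
u_g = −(−1.6×10⁻³)/(−1.13×10⁻⁴ × 1.23) = −11.5 m/s;  v_g = (−3.0×10⁻³)/(−1.13×10⁻⁴ × 1.23) = 21.5 m/s
|V_g| = √(u_g² + v_g²) = 24.4 m/s

24 m/s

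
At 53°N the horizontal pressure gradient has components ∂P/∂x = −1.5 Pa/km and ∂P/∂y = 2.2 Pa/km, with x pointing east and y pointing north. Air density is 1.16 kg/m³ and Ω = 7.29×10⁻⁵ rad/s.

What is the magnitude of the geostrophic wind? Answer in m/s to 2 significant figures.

20 m/s

Coriolis parameter at 53°N:
f = 2Ω sin φ = 2 × 7.29×10⁻⁵ × sin 53° = 1.16×10⁻⁴ s⁻¹
Component geostrophic relations (x east, y north):
u_g = −(1/(fρ)) ∂P/∂y,  v_g = (1/(fρ)) ∂P/∂x
u_g = −(2.2×10⁻³)/(1.16×10⁻⁴ × 1.16) = −16.3 m/s;  v_g = (−1.5×10⁻³)/(1.16×10⁻⁴ × 1.16) = −11.1 m/s
|V_g| = √(u_g² + v_g²) = 19.7 m/s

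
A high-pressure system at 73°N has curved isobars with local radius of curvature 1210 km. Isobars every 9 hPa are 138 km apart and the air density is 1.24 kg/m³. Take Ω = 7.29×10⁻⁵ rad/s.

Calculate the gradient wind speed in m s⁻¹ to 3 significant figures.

Coriolis parameter at 73°N:
f = 2Ω sin φ = 2 × 7.29×10⁻⁵ × sin 73° = 1.39×10⁻⁴ s⁻¹
Pressure gradient: |∂P/∂n| = 900 Pa / 138000 m = 6.52×10⁻³ Pa/m
Geostrophic speed: V_g = |∂P/∂n|/(fρ) = 6.52×10⁻³/(1.39×10⁻⁴ × 1.24) = 37.7 m/s
Around a high, pressure-gradient force acts outward with centrifugal, so Coriolis balances both:
fV = (1/ρ)|∂P/∂n| + V²/R  →  V² − fR·V + fR·V_g = 0
With fR = 1.39×10⁻⁴ × 1210×10³ m = 169 m/s:
V = [fR − √((fR)² − 4 fR V_g)]/2 = [169 − √(169² − 4×169×37.7)]/2 = 56.9 m/s
Supergeostrophic (V > V_g = 37.7 m/s), as expected around a high.

56.9 m s⁻¹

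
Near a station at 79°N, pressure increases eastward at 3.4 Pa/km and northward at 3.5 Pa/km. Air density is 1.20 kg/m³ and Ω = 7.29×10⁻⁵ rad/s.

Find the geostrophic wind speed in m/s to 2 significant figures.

28 m/s

Coriolis parameter at 79°N:
f = 2Ω sin φ = 2 × 7.29×10⁻⁵ × sin 79° = 1.43×10⁻⁴ s⁻¹
Component geostrophic relations (x east, y north):
u_g = −(1/(fρ)) ∂P/∂y,  v_g = (1/(fρ)) ∂P/∂x
u_g = −(3.5×10⁻³)/(1.43×10⁻⁴ × 1.20) = −20.4 m/s;  v_g = (3.4×10⁻³)/(1.43×10⁻⁴ × 1.20) = 19.8 m/s
|V_g| = √(u_g² + v_g²) = 28.4 m/s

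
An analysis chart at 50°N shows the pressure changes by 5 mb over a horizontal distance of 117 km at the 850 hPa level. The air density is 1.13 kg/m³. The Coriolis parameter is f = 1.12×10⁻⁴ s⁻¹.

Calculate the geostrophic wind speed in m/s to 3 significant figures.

Pressure gradient: |∂P/∂n| = 500 Pa / 117000 m = 4.27×10⁻³ Pa/m
Geostrophic balance (pressure-gradient force = Coriolis force):
V_g = (1/(fρ)) |∂P/∂n| = 4.27×10⁻³ / (1.12×10⁻⁴ × 1.13) = 33.8 m/s

33.8 m/s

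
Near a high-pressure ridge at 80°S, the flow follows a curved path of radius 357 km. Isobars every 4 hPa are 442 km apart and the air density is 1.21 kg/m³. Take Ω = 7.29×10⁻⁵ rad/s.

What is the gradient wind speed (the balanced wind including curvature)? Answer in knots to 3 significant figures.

11.4 knots

Coriolis parameter at 80°S:
f = 2Ω sin φ = 2 × 7.29×10⁻⁵ × sin 80° = 1.44×10⁻⁴ s⁻¹
Pressure gradient: |∂P/∂n| = 400 Pa / 442000 m = 9.05×10⁻⁴ Pa/m
Geostrophic speed: V_g = |∂P/∂n|/(fρ) = 9.05×10⁻⁴/(1.44×10⁻⁴ × 1.21) = 5.21 m/s
Around a high, pressure-gradient force acts outward with centrifugal, so Coriolis balances both:
fV = (1/ρ)|∂P/∂n| + V²/R  →  V² − fR·V + fR·V_g = 0
With fR = 1.44×10⁻⁴ × 357×10³ m = 51.3 m/s:
V = [fR − √((fR)² − 4 fR V_g)]/2 = [51.3 − √(51.3² − 4×51.3×5.21)]/2 = 5.88 m/s
Supergeostrophic (V > V_g = 5.21 m/s), as expected around a high.
Converting: 5.88 m/s × 1.944 = 11.4 knots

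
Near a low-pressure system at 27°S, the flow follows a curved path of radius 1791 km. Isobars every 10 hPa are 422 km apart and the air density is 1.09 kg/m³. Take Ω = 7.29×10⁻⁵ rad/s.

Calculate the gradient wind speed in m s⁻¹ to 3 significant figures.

26.8 m s⁻¹

Coriolis parameter at 27°S:
f = 2Ω sin φ = 2 × 7.29×10⁻⁵ × sin 27° = 6.62×10⁻⁵ s⁻¹
Pressure gradient: |∂P/∂n| = 1000 Pa / 422000 m = 2.37×10⁻³ Pa/m
Geostrophic speed: V_g = |∂P/∂n|/(fρ) = 2.37×10⁻³/(6.62×10⁻⁵ × 1.09) = 32.8 m/s
Around a low, centrifugal force acts outward with Coriolis, so pressure-gradient force balances both:
(1/ρ)|∂P/∂n| = fV + V²/R  →  V² + fR·V − fR·V_g = 0
With fR = 6.62×10⁻⁵ × 1791×10³ m = 119 m/s:
V = [−fR + √((fR)² + 4 fR V_g)]/2 = [−119 + √(119² + 4×119×32.8)]/2 = 26.8 m/s
Subgeostrophic (V < V_g = 32.8 m/s), as expected around a low.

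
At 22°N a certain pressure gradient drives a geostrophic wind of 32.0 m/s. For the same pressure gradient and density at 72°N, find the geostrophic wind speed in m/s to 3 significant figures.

With the same pressure gradient and density, V_g ∝ 1/f ∝ 1/sin φ.
V₂ = V₁ · sin φ₁ / sin φ₂ = 32.0 × sin 22° / sin 72°
V₂ = 32.0 × 0.3746/0.9511 = 12.6 m/s

12.6 m/s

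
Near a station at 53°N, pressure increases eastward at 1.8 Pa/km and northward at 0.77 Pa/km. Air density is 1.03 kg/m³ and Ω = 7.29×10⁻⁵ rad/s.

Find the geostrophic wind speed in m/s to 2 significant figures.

Coriolis parameter at 53°N:
f = 2Ω sin φ = 2 × 7.29×10⁻⁵ × sin 53° = 1.16×10⁻⁴ s⁻¹
Component geostrophic relations (x east, y north):
u_g = −(1/(fρ)) ∂P/∂y,  v_g = (1/(fρ)) ∂P/∂x
u_g = −(0.77×10⁻³)/(1.16×10⁻⁴ × 1.03) = −6.42 m/s;  v_g = (1.8×10⁻³)/(1.16×10⁻⁴ × 1.03) = 15.0 m/s
|V_g| = √(u_g² + v_g²) = 16.3 m/s

16 m/s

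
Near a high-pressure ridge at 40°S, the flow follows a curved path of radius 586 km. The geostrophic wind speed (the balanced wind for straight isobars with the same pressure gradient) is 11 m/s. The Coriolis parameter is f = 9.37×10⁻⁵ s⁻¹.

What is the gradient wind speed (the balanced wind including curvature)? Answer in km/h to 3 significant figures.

54.8 km/h

Around a high, pressure-gradient force acts outward with centrifugal, so Coriolis balances both:
fV = (1/ρ)|∂P/∂n| + V²/R  →  V² − fR·V + fR·V_g = 0
With fR = 9.37×10⁻⁵ × 586×10³ m = 54.9 m/s:
V = [fR − √((fR)² − 4 fR V_g)]/2 = [54.9 − √(54.9² − 4×54.9×11)]/2 = 15.2 m/s
Supergeostrophic (V > V_g = 11 m/s), as expected around a high.
Converting: 15.2 m/s × 3.6 = 54.8 km/h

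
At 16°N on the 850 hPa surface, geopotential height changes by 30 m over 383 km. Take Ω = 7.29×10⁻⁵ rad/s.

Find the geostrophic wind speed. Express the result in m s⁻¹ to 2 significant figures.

Coriolis parameter at 16°N:
f = 2Ω sin φ = 2 × 7.29×10⁻⁵ × sin 16° = 4.02×10⁻⁵ s⁻¹
Height gradient: |∂Z/∂n| = 30 m / 383000 m = 7.83×10⁻⁵
On a pressure surface, geostrophic balance gives V_g = (g/f)|∂Z/∂n|:
V_g = 9.81 × 7.83×10⁻⁵ / 4.02×10⁻⁵ = 19.1 m/s

19 m s⁻¹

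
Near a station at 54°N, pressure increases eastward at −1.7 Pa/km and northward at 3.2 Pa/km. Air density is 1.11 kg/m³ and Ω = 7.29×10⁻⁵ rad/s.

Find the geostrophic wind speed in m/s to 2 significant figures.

28 m/s

Coriolis parameter at 54°N:
f = 2Ω sin φ = 2 × 7.29×10⁻⁵ × sin 54° = 1.18×10⁻⁴ s⁻¹
Component geostrophic relations (x east, y north):
u_g = −(1/(fρ)) ∂P/∂y,  v_g = (1/(fρ)) ∂P/∂x
u_g = −(3.2×10⁻³)/(1.18×10⁻⁴ × 1.11) = −24.4 m/s;  v_g = (−1.7×10⁻³)/(1.18×10⁻⁴ × 1.11) = −13.0 m/s
|V_g| = √(u_g² + v_g²) = 27.7 m/s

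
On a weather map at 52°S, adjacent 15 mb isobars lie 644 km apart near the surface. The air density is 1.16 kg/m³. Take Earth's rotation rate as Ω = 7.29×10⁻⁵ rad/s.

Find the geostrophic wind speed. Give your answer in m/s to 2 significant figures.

Coriolis parameter at 52°S:
f = 2Ω sin φ = 2 × 7.29×10⁻⁵ × sin 52° = 1.15×10⁻⁴ s⁻¹
Pressure gradient: |∂P/∂n| = 1500 Pa / 644000 m = 2.33×10⁻³ Pa/m
Geostrophic balance (pressure-gradient force = Coriolis force):
V_g = (1/(fρ)) |∂P/∂n| = 2.33×10⁻³ / (1.15×10⁻⁴ × 1.16) = 17.5 m/s

17 m/s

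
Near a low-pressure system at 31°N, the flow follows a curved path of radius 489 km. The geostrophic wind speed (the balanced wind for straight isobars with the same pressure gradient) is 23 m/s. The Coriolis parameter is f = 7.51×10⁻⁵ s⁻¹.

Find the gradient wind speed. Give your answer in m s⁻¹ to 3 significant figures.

16.0 m s⁻¹

Around a low, centrifugal force acts outward with Coriolis, so pressure-gradient force balances both:
(1/ρ)|∂P/∂n| = fV + V²/R  →  V² + fR·V − fR·V_g = 0
With fR = 7.51×10⁻⁵ × 489×10³ m = 36.7 m/s:
V = [−fR + √((fR)² + 4 fR V_g)]/2 = [−36.7 + √(36.7² + 4×36.7×23)]/2 = 16 m/s
Subgeostrophic (V < V_g = 23 m/s), as expected around a low.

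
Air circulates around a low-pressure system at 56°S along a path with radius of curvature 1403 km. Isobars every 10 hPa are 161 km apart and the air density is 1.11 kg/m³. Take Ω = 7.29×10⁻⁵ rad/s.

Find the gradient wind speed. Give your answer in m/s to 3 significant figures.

37.8 m/s

Coriolis parameter at 56°S:
f = 2Ω sin φ = 2 × 7.29×10⁻⁵ × sin 56° = 1.21×10⁻⁴ s⁻¹
Pressure gradient: |∂P/∂n| = 1000 Pa / 161000 m = 6.21×10⁻³ Pa/m
Geostrophic speed: V_g = |∂P/∂n|/(fρ) = 6.21×10⁻³/(1.21×10⁻⁴ × 1.11) = 46.3 m/s
Around a low, centrifugal force acts outward with Coriolis, so pressure-gradient force balances both:
(1/ρ)|∂P/∂n| = fV + V²/R  →  V² + fR·V − fR·V_g = 0
With fR = 1.21×10⁻⁴ × 1403×10³ m = 170 m/s:
V = [−fR + √((fR)² + 4 fR V_g)]/2 = [−170 + √(170² + 4×170×46.3)]/2 = 37.8 m/s
Subgeostrophic (V < V_g = 46.3 m/s), as expected around a low.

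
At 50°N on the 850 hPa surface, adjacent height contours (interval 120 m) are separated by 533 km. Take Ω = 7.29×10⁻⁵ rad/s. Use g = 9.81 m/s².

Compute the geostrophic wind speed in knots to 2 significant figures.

Coriolis parameter at 50°N:
f = 2Ω sin φ = 2 × 7.29×10⁻⁵ × sin 50° = 1.12×10⁻⁴ s⁻¹
Height gradient: |∂Z/∂n| = 120 m / 533000 m = 2.25×10⁻⁴
On a pressure surface, geostrophic balance gives V_g = (g/f)|∂Z/∂n|:
V_g = 9.81 × 2.25×10⁻⁴ / 1.12×10⁻⁴ = 19.8 m/s
Converting: 19.8 m/s × 1.944 = 38 knots

38 knots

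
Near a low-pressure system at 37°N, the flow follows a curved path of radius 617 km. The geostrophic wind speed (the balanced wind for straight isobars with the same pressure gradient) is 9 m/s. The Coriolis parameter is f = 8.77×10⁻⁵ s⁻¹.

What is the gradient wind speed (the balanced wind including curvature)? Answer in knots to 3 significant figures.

15.3 knots

Around a low, centrifugal force acts outward with Coriolis, so pressure-gradient force balances both:
(1/ρ)|∂P/∂n| = fV + V²/R  →  V² + fR·V − fR·V_g = 0
With fR = 8.77×10⁻⁵ × 617×10³ m = 54.1 m/s:
V = [−fR + √((fR)² + 4 fR V_g)]/2 = [−54.1 + √(54.1² + 4×54.1×9)]/2 = 7.86 m/s
Subgeostrophic (V < V_g = 9 m/s), as expected around a low.
Converting: 7.86 m/s × 1.944 = 15.3 knots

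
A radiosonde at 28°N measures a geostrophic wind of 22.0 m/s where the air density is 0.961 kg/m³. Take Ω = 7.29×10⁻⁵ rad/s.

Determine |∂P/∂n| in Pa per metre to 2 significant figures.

1.4×10⁻³ Pa/m

Coriolis parameter at 28°N:
f = 2Ω sin φ = 2 × 7.29×10⁻⁵ × sin 28° = 6.84×10⁻⁵ s⁻¹
Geostrophic balance rearranged: |∂P/∂n| = f ρ V_g
|∂P/∂n| = 6.84×10⁻⁵ × 0.961 × 22.0 = 1.45×10⁻³ Pa/m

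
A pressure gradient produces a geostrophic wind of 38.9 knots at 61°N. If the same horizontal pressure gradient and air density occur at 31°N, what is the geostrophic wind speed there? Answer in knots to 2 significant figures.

With the same pressure gradient and density, V_g ∝ 1/f ∝ 1/sin φ.
V₂ = V₁ · sin φ₁ / sin φ₂ = 38.9 × sin 61° / sin 31°
V₂ = 38.9 × 0.8746/0.5150 = 66 knots

66 knots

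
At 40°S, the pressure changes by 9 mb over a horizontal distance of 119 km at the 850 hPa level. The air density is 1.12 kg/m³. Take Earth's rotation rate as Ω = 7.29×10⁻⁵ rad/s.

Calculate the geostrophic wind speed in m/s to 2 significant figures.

Coriolis parameter at 40°S:
f = 2Ω sin φ = 2 × 7.29×10⁻⁵ × sin 40° = 9.37×10⁻⁵ s⁻¹
Pressure gradient: |∂P/∂n| = 900 Pa / 119000 m = 7.56×10⁻³ Pa/m
Geostrophic balance (pressure-gradient force = Coriolis force):
V_g = (1/(fρ)) |∂P/∂n| = 7.56×10⁻³ / (9.37×10⁻⁵ × 1.12) = 72.1 m/s

72 m/s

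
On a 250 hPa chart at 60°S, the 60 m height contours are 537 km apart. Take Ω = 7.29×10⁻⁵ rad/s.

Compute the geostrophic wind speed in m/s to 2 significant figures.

8.7 m/s

Coriolis parameter at 60°S:
f = 2Ω sin φ = 2 × 7.29×10⁻⁵ × sin 60° = 1.26×10⁻⁴ s⁻¹
Height gradient: |∂Z/∂n| = 60 m / 537000 m = 1.12×10⁻⁴
On a pressure surface, geostrophic balance gives V_g = (g/f)|∂Z/∂n|:
V_g = 9.81 × 1.12×10⁻⁴ / 1.26×10⁻⁴ = 8.68 m/s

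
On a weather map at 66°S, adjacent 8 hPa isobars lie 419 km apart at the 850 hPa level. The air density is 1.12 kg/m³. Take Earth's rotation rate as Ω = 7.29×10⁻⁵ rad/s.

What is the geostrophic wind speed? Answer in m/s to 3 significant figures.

Coriolis parameter at 66°S:
f = 2Ω sin φ = 2 × 7.29×10⁻⁵ × sin 66° = 1.33×10⁻⁴ s⁻¹
Pressure gradient: |∂P/∂n| = 800 Pa / 419000 m = 1.91×10⁻³ Pa/m
Geostrophic balance (pressure-gradient force = Coriolis force):
V_g = (1/(fρ)) |∂P/∂n| = 1.91×10⁻³ / (1.33×10⁻⁴ × 1.12) = 12.8 m/s

12.8 m/s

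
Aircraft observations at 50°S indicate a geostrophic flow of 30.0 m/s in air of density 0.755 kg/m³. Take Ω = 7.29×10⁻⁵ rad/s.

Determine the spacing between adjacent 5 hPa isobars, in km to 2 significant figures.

Coriolis parameter at 50°S:
f = 2Ω sin φ = 2 × 7.29×10⁻⁵ × sin 50° = 1.12×10⁻⁴ s⁻¹
Geostrophic balance rearranged: |∂P/∂n| = f ρ V_g
|∂P/∂n| = 1.12×10⁻⁴ × 0.755 × 30.0 = 2.53×10⁻³ Pa/m
Isobar spacing: Δn = ΔP/|∂P/∂n| = 500 Pa / 2.53×10⁻³ Pa/m = 197647 m ≈ 200 km

200 km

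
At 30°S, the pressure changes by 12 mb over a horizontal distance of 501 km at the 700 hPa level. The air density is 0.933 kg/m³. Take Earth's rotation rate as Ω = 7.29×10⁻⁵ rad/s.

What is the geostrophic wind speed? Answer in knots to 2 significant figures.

Coriolis parameter at 30°S:
f = 2Ω sin φ = 2 × 7.29×10⁻⁵ × sin 30° = 7.29×10⁻⁵ s⁻¹
Pressure gradient: |∂P/∂n| = 1200 Pa / 501000 m = 2.40×10⁻³ Pa/m
Geostrophic balance (pressure-gradient force = Coriolis force):
V_g = (1/(fρ)) |∂P/∂n| = 2.40×10⁻³ / (7.29×10⁻⁵ × 0.933) = 35.2 m/s
Converting: 35.2 m/s × 1.944 = 68 knots

68 knots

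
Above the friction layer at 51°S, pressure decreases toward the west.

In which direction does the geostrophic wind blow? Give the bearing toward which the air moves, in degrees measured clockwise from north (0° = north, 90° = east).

180°

The pressure-gradient force points toward the west (bearing 270°).
Geostrophic balance: in the Southern Hemisphere the Coriolis force deflects motion to the left, so the geostrophic wind blows 90° to the left of the pressure-gradient force (low pressure on the right).
Rotating 270° by 90° counterclockwise gives 180° — the wind blows toward the south.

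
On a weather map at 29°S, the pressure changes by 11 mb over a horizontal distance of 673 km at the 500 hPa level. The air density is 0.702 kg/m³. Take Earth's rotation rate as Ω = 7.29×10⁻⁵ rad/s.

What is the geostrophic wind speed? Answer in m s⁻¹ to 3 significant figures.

Coriolis parameter at 29°S:
f = 2Ω sin φ = 2 × 7.29×10⁻⁵ × sin 29° = 7.07×10⁻⁵ s⁻¹
Pressure gradient: |∂P/∂n| = 1100 Pa / 673000 m = 1.63×10⁻³ Pa/m
Geostrophic balance (pressure-gradient force = Coriolis force):
V_g = (1/(fρ)) |∂P/∂n| = 1.63×10⁻³ / (7.07×10⁻⁵ × 0.702) = 32.9 m/s

32.9 m s⁻¹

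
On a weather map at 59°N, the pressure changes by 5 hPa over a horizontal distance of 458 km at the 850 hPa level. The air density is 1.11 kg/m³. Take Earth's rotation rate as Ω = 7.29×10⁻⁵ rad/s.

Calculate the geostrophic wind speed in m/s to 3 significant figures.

7.87 m/s

Coriolis parameter at 59°N:
f = 2Ω sin φ = 2 × 7.29×10⁻⁵ × sin 59° = 1.25×10⁻⁴ s⁻¹
Pressure gradient: |∂P/∂n| = 500 Pa / 458000 m = 1.09×10⁻³ Pa/m
Geostrophic balance (pressure-gradient force = Coriolis force):
V_g = (1/(fρ)) |∂P/∂n| = 1.09×10⁻³ / (1.25×10⁻⁴ × 1.11) = 7.87 m/s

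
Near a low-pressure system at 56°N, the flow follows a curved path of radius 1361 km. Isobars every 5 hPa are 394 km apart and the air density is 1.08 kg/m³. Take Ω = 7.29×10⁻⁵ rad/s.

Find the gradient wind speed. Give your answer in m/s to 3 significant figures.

9.21 m/s

Coriolis parameter at 56°N:
f = 2Ω sin φ = 2 × 7.29×10⁻⁵ × sin 56° = 1.21×10⁻⁴ s⁻¹
Pressure gradient: |∂P/∂n| = 500 Pa / 394000 m = 1.27×10⁻³ Pa/m
Geostrophic speed: V_g = |∂P/∂n|/(fρ) = 1.27×10⁻³/(1.21×10⁻⁴ × 1.08) = 9.72 m/s
Around a low, centrifugal force acts outward with Coriolis, so pressure-gradient force balances both:
(1/ρ)|∂P/∂n| = fV + V²/R  →  V² + fR·V − fR·V_g = 0
With fR = 1.21×10⁻⁴ × 1361×10³ m = 165 m/s:
V = [−fR + √((fR)² + 4 fR V_g)]/2 = [−165 + √(165² + 4×165×9.72)]/2 = 9.21 m/s
Subgeostrophic (V < V_g = 9.72 m/s), as expected around a low.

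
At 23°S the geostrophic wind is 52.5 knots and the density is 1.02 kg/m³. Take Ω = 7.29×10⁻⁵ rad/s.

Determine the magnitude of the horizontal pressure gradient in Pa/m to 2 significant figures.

1.6×10⁻³ Pa/m

Coriolis parameter at 23°S:
f = 2Ω sin φ = 2 × 7.29×10⁻⁵ × sin 23° = 5.70×10⁻⁵ s⁻¹
Wind speed in SI: 52.5 knots = 27.0 m/s
Geostrophic balance rearranged: |∂P/∂n| = f ρ V_g
|∂P/∂n| = 5.70×10⁻⁵ × 1.02 × 27.0 = 1.57×10⁻³ Pa/m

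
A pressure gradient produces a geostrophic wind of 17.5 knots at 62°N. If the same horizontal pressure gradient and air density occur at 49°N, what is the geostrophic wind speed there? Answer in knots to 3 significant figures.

With the same pressure gradient and density, V_g ∝ 1/f ∝ 1/sin φ.
V₂ = V₁ · sin φ₁ / sin φ₂ = 17.5 × sin 62° / sin 49°
V₂ = 17.5 × 0.8829/0.7547 = 20.5 knots

20.5 knots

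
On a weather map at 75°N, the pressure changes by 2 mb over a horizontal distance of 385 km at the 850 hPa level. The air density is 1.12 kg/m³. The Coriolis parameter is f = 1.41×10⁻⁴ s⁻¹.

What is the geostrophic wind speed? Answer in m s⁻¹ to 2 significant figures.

Pressure gradient: |∂P/∂n| = 200 Pa / 385000 m = 5.19×10⁻⁴ Pa/m
Geostrophic balance (pressure-gradient force = Coriolis force):
V_g = (1/(fρ)) |∂P/∂n| = 5.19×10⁻⁴ / (1.41×10⁻⁴ × 1.12) = 3.29 m/s

3.3 m s⁻¹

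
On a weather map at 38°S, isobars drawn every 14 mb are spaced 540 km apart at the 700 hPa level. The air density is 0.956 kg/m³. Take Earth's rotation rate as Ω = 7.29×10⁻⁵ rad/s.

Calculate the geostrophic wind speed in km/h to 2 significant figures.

Coriolis parameter at 38°S:
f = 2Ω sin φ = 2 × 7.29×10⁻⁵ × sin 38° = 8.98×10⁻⁵ s⁻¹
Pressure gradient: |∂P/∂n| = 1400 Pa / 540000 m = 2.59×10⁻³ Pa/m
Geostrophic balance (pressure-gradient force = Coriolis force):
V_g = (1/(fρ)) |∂P/∂n| = 2.59×10⁻³ / (8.98×10⁻⁵ × 0.956) = 30.2 m/s
Converting: 30.2 m/s × 3.6 = 110 km/h

110 km/h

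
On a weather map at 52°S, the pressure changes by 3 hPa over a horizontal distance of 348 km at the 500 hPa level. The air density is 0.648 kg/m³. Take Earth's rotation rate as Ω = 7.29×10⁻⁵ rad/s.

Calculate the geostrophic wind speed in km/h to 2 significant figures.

42 km/h

Coriolis parameter at 52°S:
f = 2Ω sin φ = 2 × 7.29×10⁻⁵ × sin 52° = 1.15×10⁻⁴ s⁻¹
Pressure gradient: |∂P/∂n| = 300 Pa / 348000 m = 8.62×10⁻⁴ Pa/m
Geostrophic balance (pressure-gradient force = Coriolis force):
V_g = (1/(fρ)) |∂P/∂n| = 8.62×10⁻⁴ / (1.15×10⁻⁴ × 0.648) = 11.6 m/s
Converting: 11.6 m/s × 3.6 = 42 km/h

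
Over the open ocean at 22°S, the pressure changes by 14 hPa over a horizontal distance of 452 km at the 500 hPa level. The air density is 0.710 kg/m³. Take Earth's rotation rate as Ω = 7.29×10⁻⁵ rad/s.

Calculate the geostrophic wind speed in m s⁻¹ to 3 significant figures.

Coriolis parameter at 22°S:
f = 2Ω sin φ = 2 × 7.29×10⁻⁵ × sin 22° = 5.46×10⁻⁵ s⁻¹
Pressure gradient: |∂P/∂n| = 1400 Pa / 452000 m = 3.10×10⁻³ Pa/m
Geostrophic balance (pressure-gradient force = Coriolis force):
V_g = (1/(fρ)) |∂P/∂n| = 3.10×10⁻³ / (5.46×10⁻⁵ × 0.710) = 79.9 m/s

79.9 m s⁻¹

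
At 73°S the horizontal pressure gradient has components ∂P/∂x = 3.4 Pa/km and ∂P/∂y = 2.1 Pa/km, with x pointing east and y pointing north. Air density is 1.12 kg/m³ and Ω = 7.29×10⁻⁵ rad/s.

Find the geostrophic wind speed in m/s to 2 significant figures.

Coriolis parameter at 73°S:
f = 2Ω sin φ = 2 × 7.29×10⁻⁵ × sin 73° = 1.39×10⁻⁴ s⁻¹
In the Southern Hemisphere f is negative: f = −1.39×10⁻⁴ s⁻¹.
Component geostrophic relations (x east, y north):
u_g = −(1/(fρ)) ∂P/∂y,  v_g = (1/(fρ)) ∂P/∂x
u_g = −(2.1×10⁻³)/(−1.39×10⁻⁴ × 1.12) = 13.4 m/s;  v_g = (3.4×10⁻³)/(−1.39×10⁻⁴ × 1.12) = −21.8 m/s
|V_g| = √(u_g² + v_g²) = 25.6 m/s

26 m/s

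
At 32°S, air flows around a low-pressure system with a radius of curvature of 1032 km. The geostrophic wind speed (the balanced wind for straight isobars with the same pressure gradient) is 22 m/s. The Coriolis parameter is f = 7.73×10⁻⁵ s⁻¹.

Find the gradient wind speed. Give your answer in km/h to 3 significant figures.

Around a low, centrifugal force acts outward with Coriolis, so pressure-gradient force balances both:
(1/ρ)|∂P/∂n| = fV + V²/R  →  V² + fR·V − fR·V_g = 0
With fR = 7.73×10⁻⁵ × 1032×10³ m = 79.8 m/s:
V = [−fR + √((fR)² + 4 fR V_g)]/2 = [−79.8 + √(79.8² + 4×79.8×22)]/2 = 18 m/s
Subgeostrophic (V < V_g = 22 m/s), as expected around a low.
Converting: 18 m/s × 3.6 = 64.6 km/h

64.6 km/h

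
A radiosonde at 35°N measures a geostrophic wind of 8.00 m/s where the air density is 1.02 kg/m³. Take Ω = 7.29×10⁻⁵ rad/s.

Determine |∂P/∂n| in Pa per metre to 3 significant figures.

6.82×10⁻⁴ Pa/m

Coriolis parameter at 35°N:
f = 2Ω sin φ = 2 × 7.29×10⁻⁵ × sin 35° = 8.36×10⁻⁵ s⁻¹
Geostrophic balance rearranged: |∂P/∂n| = f ρ V_g
|∂P/∂n| = 8.36×10⁻⁵ × 1.02 × 8.00 = 6.82×10⁻⁴ Pa/m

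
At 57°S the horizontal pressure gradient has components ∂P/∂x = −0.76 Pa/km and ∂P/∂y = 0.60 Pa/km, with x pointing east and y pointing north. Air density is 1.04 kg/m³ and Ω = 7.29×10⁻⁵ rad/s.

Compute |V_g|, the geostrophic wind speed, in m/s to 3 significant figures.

Coriolis parameter at 57°S:
f = 2Ω sin φ = 2 × 7.29×10⁻⁵ × sin 57° = 1.22×10⁻⁴ s⁻¹
In the Southern Hemisphere f is negative: f = −1.22×10⁻⁴ s⁻¹.
Component geostrophic relations (x east, y north):
u_g = −(1/(fρ)) ∂P/∂y,  v_g = (1/(fρ)) ∂P/∂x
u_g = −(0.60×10⁻³)/(−1.22×10⁻⁴ × 1.04) = 4.72 m/s;  v_g = (−0.76×10⁻³)/(−1.22×10⁻⁴ × 1.04) = 5.98 m/s
|V_g| = √(u_g² + v_g²) = 7.61 m/s

7.61 m/s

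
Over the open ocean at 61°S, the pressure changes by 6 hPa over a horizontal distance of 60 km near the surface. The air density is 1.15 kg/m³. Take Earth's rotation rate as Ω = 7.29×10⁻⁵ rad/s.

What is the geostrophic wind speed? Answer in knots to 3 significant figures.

Coriolis parameter at 61°S:
f = 2Ω sin φ = 2 × 7.29×10⁻⁵ × sin 61° = 1.28×10⁻⁴ s⁻¹
Pressure gradient: |∂P/∂n| = 600 Pa / 60000 m = 1.00×10⁻² Pa/m
Geostrophic balance (pressure-gradient force = Coriolis force):
V_g = (1/(fρ)) |∂P/∂n| = 1.00×10⁻² / (1.28×10⁻⁴ × 1.15) = 68.2 m/s
Converting: 68.2 m/s × 1.944 = 133 knots

133 knots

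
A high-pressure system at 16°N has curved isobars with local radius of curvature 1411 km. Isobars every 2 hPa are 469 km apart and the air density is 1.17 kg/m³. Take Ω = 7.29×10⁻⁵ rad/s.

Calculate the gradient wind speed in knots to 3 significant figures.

Coriolis parameter at 16°N:
f = 2Ω sin φ = 2 × 7.29×10⁻⁵ × sin 16° = 4.02×10⁻⁵ s⁻¹
Pressure gradient: |∂P/∂n| = 200 Pa / 469000 m = 4.26×10⁻⁴ Pa/m
Geostrophic speed: V_g = |∂P/∂n|/(fρ) = 4.26×10⁻⁴/(4.02×10⁻⁵ × 1.17) = 9.07 m/s
Around a high, pressure-gradient force acts outward with centrifugal, so Coriolis balances both:
fV = (1/ρ)|∂P/∂n| + V²/R  →  V² − fR·V + fR·V_g = 0
With fR = 4.02×10⁻⁵ × 1411×10³ m = 56.7 m/s:
V = [fR − √((fR)² − 4 fR V_g)]/2 = [56.7 − √(56.7² − 4×56.7×9.07)]/2 = 11.3 m/s
Supergeostrophic (V > V_g = 9.07 m/s), as expected around a high.
Converting: 11.3 m/s × 1.944 = 22.0 knots

22.0 knots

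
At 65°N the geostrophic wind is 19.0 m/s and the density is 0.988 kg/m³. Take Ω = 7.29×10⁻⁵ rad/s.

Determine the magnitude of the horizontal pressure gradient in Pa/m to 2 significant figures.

Coriolis parameter at 65°N:
f = 2Ω sin φ = 2 × 7.29×10⁻⁵ × sin 65° = 1.32×10⁻⁴ s⁻¹
Geostrophic balance rearranged: |∂P/∂n| = f ρ V_g
|∂P/∂n| = 1.32×10⁻⁴ × 0.988 × 19.0 = 2.48×10⁻³ Pa/m

2.5×10⁻³ Pa/m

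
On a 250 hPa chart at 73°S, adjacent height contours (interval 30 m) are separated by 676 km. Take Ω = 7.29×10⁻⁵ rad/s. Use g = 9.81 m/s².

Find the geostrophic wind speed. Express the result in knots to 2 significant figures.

Coriolis parameter at 73°S:
f = 2Ω sin φ = 2 × 7.29×10⁻⁵ × sin 73° = 1.39×10⁻⁴ s⁻¹
Height gradient: |∂Z/∂n| = 30 m / 676000 m = 4.44×10⁻⁵
On a pressure surface, geostrophic balance gives V_g = (g/f)|∂Z/∂n|:
V_g = 9.81 × 4.44×10⁻⁵ / 1.39×10⁻⁴ = 3.12 m/s
Converting: 3.12 m/s × 1.944 = 6.1 knots

6.1 knots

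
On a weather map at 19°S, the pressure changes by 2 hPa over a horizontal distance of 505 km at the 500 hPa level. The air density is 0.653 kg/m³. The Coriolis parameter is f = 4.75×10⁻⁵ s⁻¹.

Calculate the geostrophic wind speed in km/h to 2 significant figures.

Pressure gradient: |∂P/∂n| = 200 Pa / 505000 m = 3.96×10⁻⁴ Pa/m
Geostrophic balance (pressure-gradient force = Coriolis force):
V_g = (1/(fρ)) |∂P/∂n| = 3.96×10⁻⁴ / (4.75×10⁻⁵ × 0.653) = 12.8 m/s
Converting: 12.8 m/s × 3.6 = 46 km/h

46 km/h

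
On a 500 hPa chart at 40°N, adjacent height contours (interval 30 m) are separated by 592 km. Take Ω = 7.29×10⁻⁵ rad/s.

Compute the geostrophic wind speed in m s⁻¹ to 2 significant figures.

5.3 m s⁻¹

Coriolis parameter at 40°N:
f = 2Ω sin φ = 2 × 7.29×10⁻⁵ × sin 40° = 9.37×10⁻⁵ s⁻¹
Height gradient: |∂Z/∂n| = 30 m / 592000 m = 5.07×10⁻⁵
On a pressure surface, geostrophic balance gives V_g = (g/f)|∂Z/∂n|:
V_g = 9.81 × 5.07×10⁻⁵ / 9.37×10⁻⁵ = 5.30 m/s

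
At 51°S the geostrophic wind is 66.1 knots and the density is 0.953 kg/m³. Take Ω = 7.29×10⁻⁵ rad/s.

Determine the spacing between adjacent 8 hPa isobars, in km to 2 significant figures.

220 km

Coriolis parameter at 51°S:
f = 2Ω sin φ = 2 × 7.29×10⁻⁵ × sin 51° = 1.13×10⁻⁴ s⁻¹
Wind speed in SI: 66.1 knots = 34.0 m/s
Geostrophic balance rearranged: |∂P/∂n| = f ρ V_g
|∂P/∂n| = 1.13×10⁻⁴ × 0.953 × 34.0 = 3.67×10⁻³ Pa/m
Isobar spacing: Δn = ΔP/|∂P/∂n| = 800 Pa / 3.67×10⁻³ Pa/m = 217870 m ≈ 220 km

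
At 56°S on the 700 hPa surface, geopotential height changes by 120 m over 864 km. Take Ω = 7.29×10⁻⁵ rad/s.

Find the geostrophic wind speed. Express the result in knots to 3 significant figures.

Coriolis parameter at 56°S:
f = 2Ω sin φ = 2 × 7.29×10⁻⁵ × sin 56° = 1.21×10⁻⁴ s⁻¹
Height gradient: |∂Z/∂n| = 120 m / 864000 m = 1.39×10⁻⁴
On a pressure surface, geostrophic balance gives V_g = (g/f)|∂Z/∂n|:
V_g = 9.81 × 1.39×10⁻⁴ / 1.21×10⁻⁴ = 11.3 m/s
Converting: 11.3 m/s × 1.944 = 21.9 knots

21.9 knots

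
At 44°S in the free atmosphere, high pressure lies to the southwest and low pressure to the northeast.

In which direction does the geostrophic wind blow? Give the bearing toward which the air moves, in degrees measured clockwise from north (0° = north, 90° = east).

315°

The pressure-gradient force points toward the northeast (bearing 045°).
Geostrophic balance: in the Southern Hemisphere the Coriolis force deflects motion to the left, so the geostrophic wind blows 90° to the left of the pressure-gradient force (low pressure on the right).
Rotating 045° by 90° counterclockwise gives 315° — the wind blows toward the northwest.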